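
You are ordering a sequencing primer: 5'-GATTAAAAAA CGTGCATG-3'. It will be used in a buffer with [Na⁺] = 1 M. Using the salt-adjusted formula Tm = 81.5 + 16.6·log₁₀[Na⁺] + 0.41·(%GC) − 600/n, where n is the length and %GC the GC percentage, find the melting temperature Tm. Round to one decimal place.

Length n = 18. Counting bases: A=8, T=4, C=2, G=4
G+C = 6, so %GC = 6/18 × 100 = 33.333%
Salt term: 16.6 × (0) = 0
GC term: 0.41 × 33.333 = 13.667; length term: −600/18 = −33.333
Tm = 81.5 + (0) + 13.667 − 33.333 = 61.834 → 61.8°C

61.8°C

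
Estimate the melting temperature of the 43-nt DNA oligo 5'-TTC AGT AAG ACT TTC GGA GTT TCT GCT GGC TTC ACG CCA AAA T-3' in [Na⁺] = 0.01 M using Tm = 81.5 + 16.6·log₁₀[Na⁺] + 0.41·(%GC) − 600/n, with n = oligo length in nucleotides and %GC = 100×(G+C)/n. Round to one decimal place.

Length n = 43. Counting bases: A=10, C=10, G=9, T=14
G+C = 19, so %GC = 19/43 × 100 = 44.186%
Salt term: 16.6 × (-2) = -33.2
GC term: 0.41 × 44.186 = 18.116; length term: −600/43 = −13.953
Tm = 81.5 + (-33.2) + 18.116 − 13.953 = 52.463 → 52.5°C

52.5°C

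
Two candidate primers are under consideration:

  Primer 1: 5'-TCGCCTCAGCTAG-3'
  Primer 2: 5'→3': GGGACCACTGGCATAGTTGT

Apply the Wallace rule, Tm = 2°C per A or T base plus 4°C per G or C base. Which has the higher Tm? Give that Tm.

Primer 1: A+T=5, G+C=8 → Tm = 2(5)+4(8) = 42°C
Primer 2: A+T=9, G+C=11 → Tm = 2(9)+4(11) = 62°C
42°C vs 62°C → primer 2 is higher.

Primer 2, 62°C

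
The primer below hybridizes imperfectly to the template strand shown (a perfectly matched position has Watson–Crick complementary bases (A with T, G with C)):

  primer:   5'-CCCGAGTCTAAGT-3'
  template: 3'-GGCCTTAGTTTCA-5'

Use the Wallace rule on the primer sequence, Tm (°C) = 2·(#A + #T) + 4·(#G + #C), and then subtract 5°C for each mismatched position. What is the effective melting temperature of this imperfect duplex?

25°C

Primer base counts: A=3, T=3, G=3, C=4 → A+T=6, G+C=7
Perfect-match Tm = 2(6) + 4(7) = 12 + 28 = 40°C
Mismatches (positions where the bases are not complementary): 3 (at positions 3, 6, 9)
Effective Tm = 40 − 3×5 = 40 − 15 = 25°C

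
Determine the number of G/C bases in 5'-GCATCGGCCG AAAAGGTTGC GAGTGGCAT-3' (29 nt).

Counting bases: C=6, A=7, T=5, G=11
G+C = 11 + 6 = 17

17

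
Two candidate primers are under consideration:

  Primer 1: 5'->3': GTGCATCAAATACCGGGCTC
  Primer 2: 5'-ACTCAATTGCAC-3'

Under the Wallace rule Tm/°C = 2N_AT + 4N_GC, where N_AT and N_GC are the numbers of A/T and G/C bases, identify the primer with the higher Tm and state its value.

Primer 1: A+T=9, G+C=11 → Tm = 2(9)+4(11) = 62°C
Primer 2: A+T=7, G+C=5 → Tm = 2(7)+4(5) = 34°C
62°C vs 34°C → primer 1 is higher.

Primer 1, 62°C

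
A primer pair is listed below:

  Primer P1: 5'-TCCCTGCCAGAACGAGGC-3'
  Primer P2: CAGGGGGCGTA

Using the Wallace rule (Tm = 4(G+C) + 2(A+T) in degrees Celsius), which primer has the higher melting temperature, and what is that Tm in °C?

Primer P1: A+T=6, G+C=12 → Tm = 2(6)+4(12) = 60°C
Primer P2: A+T=3, G+C=8 → Tm = 2(3)+4(8) = 38°C
60°C vs 38°C → primer P1 is higher.

Primer P1, 60°C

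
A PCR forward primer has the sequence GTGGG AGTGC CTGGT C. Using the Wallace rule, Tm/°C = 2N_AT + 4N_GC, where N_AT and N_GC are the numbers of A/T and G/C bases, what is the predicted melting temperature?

Base counts: A=1, C=3, G=8, T=4
So N_AT = 5 and N_GC = 11.
Tm = 2×5 + 4×11 = 54°C

54°C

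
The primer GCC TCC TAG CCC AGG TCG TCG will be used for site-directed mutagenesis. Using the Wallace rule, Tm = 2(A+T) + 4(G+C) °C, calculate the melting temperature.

72°C

Scanning the sequence gives T=4, C=9, G=6, A=2.
AT pairs contribute 6, GC pairs contribute 15.
Tm = 2×6 + 4×15 = 72°C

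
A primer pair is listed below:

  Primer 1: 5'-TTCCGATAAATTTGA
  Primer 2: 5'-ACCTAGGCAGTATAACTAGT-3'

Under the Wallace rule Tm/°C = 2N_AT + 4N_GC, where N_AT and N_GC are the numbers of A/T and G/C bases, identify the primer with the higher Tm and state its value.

Primer 2, 56°C

Primer 1: A+T=11, G+C=4 → Tm = 2(11)+4(4) = 38°C
Primer 2: A+T=12, G+C=8 → Tm = 2(12)+4(8) = 56°C
38°C vs 56°C → primer 2 is higher.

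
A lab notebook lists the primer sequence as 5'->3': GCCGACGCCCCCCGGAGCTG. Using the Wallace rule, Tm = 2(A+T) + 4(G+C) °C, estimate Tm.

74°C

A=2, G=7, T=1, C=10
AT pairs contribute 3, GC pairs contribute 17.
Tm = 2×3 + 4×17 = 74°C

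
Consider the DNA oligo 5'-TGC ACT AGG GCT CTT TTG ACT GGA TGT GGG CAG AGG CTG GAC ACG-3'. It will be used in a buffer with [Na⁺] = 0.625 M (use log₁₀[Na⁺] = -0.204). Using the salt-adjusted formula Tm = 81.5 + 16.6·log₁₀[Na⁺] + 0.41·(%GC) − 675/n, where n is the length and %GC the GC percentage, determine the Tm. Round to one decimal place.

Length n = 45. Base counts: T=11, C=9, G=17, A=8
G+C = 26, so %GC = 26/45 × 100 = 57.778%
Salt term: 16.6 × (-0.204) = -3.386
GC term: 0.41 × 57.778 = 23.689; length term: −675/45 = −15
Tm = 81.5 + (-3.386) + 23.689 − 15 = 86.803 → 86.8°C

86.8°C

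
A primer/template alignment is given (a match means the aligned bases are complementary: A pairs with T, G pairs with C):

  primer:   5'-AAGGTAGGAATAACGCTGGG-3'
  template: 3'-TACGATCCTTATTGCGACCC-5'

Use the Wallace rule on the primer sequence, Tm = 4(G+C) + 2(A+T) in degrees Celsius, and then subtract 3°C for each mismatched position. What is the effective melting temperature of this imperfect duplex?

54°C

Primer base counts: A=7, T=3, G=8, C=2 → A+T=10, G+C=10
Perfect-match Tm = 2(10) + 4(10) = 20 + 40 = 60°C
Mismatches (positions where the bases are not complementary): 2 (at positions 2, 4)
Effective Tm = 60 − 2×3 = 60 − 6 = 54°C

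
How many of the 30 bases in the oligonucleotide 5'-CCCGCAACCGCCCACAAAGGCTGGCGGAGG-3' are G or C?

A=7, C=12, G=10, T=1
G+C = 10 + 12 = 22

22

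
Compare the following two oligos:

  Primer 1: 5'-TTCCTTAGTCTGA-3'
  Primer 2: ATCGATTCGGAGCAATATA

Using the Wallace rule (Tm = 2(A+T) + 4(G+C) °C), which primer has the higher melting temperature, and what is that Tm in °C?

Primer 1: A+T=8, G+C=5 → Tm = 2(8)+4(5) = 36°C
Primer 2: A+T=12, G+C=7 → Tm = 2(12)+4(7) = 52°C
36°C vs 52°C → primer 2 is higher.

Primer 2, 52°C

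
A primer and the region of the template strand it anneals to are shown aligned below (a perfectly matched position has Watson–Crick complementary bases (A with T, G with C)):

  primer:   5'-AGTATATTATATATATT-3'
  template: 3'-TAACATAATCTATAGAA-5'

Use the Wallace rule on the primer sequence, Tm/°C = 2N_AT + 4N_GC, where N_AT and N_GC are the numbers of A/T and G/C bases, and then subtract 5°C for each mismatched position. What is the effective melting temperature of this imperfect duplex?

Primer base counts: A=7, T=9, G=1, C=0 → A+T=16, G+C=1
Perfect-match Tm = 2(16) + 4(1) = 32 + 4 = 36°C
Mismatches (positions where the bases are not complementary): 4 (at positions 2, 4, 10, 15)
Effective Tm = 36 − 4×5 = 36 − 20 = 16°C

16°C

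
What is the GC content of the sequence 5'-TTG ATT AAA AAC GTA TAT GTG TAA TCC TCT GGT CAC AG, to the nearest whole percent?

G=7, A=12, T=13, C=6
G+C = 7 + 6 = 13 out of 38 bases
%GC = 13/38 × 100 = 34.21% ≈ 34%

34%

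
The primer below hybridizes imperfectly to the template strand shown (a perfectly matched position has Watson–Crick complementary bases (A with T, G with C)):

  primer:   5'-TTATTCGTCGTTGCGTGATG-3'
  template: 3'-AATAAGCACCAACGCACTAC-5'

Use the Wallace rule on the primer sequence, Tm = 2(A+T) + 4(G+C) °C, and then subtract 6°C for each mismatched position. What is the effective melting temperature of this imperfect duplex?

Primer base counts: A=2, T=9, G=6, C=3 → A+T=11, G+C=9
Perfect-match Tm = 2(11) + 4(9) = 22 + 36 = 58°C
Mismatches (positions where the bases are not complementary): 1 (at position 9)
Effective Tm = 58 − 1×6 = 58 − 6 = 52°C

52°C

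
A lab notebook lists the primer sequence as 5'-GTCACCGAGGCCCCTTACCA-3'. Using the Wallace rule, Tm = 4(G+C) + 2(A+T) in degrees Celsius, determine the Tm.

Scanning the sequence gives G=4, C=9, A=4, T=3.
So N_AT = 7 and N_GC = 13.
Tm = 2(7) + 4(13) = 14 + 52 = 66°C

66°C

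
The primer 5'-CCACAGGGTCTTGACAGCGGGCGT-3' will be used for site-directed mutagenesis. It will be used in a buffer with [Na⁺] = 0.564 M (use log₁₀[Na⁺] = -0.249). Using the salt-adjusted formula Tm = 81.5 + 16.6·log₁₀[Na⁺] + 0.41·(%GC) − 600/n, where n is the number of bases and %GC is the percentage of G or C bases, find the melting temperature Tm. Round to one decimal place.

79.7°C

Length n = 24. Base counts: A=4, G=9, T=4, C=7
G+C = 16, so %GC = 16/24 × 100 = 66.667%
Salt term: 16.6 × (-0.249) = -4.133
GC term: 0.41 × 66.667 = 27.333; length term: −600/24 = −25
Tm = 81.5 + (-4.133) + 27.333 − 25 = 79.7 → 79.7°C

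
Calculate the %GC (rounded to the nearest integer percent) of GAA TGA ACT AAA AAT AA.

Counting bases: A=11, T=3, G=2, C=1
G+C = 2 + 1 = 3 out of 17 bases
%GC = 3/17 × 100 = 17.65% ≈ 18%

18%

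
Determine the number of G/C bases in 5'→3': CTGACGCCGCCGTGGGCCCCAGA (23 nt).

18

G=8, C=10, A=3, T=2
Total G or C: 8 + 10 = 18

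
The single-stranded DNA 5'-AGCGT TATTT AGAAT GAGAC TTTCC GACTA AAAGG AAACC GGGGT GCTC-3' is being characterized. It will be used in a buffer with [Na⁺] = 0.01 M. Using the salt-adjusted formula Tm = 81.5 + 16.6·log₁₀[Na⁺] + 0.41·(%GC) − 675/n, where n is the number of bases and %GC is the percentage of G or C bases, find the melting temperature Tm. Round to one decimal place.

Length n = 49. Counting bases: A=15, G=13, C=9, T=12
G+C = 22, so %GC = 22/49 × 100 = 44.898%
Salt term: 16.6 × (-2) = -33.2
GC term: 0.41 × 44.898 = 18.408; length term: −675/49 = −13.776
Tm = 81.5 + (-33.2) + 18.408 − 13.776 = 52.932 → 52.9°C

52.9°C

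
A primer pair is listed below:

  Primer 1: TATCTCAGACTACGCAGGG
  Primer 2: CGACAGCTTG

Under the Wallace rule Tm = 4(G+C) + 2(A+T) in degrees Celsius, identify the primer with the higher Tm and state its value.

Primer 1, 58°C

Primer 1: A+T=9, G+C=10 → Tm = 2(9)+4(10) = 58°C
Primer 2: A+T=4, G+C=6 → Tm = 2(4)+4(6) = 32°C
58°C vs 32°C → primer 1 is higher.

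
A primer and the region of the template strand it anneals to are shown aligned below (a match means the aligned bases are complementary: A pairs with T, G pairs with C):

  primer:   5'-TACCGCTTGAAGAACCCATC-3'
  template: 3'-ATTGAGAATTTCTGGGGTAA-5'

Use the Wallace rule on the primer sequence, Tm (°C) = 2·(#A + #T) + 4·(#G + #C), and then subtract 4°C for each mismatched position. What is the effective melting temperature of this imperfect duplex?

40°C

Primer base counts: A=6, T=4, G=3, C=7 → A+T=10, G+C=10
Perfect-match Tm = 2(10) + 4(10) = 20 + 40 = 60°C
Mismatches (positions where the bases are not complementary): 5 (at positions 3, 5, 9, 14, 20)
Effective Tm = 60 − 5×4 = 60 − 20 = 40°C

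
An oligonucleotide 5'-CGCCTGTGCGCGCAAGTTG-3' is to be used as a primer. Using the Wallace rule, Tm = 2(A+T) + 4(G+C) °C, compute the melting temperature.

A=2, T=4, G=7, C=6
A+T = 6, G+C = 13
Tm = 4·13 + 2·6 = 52 + 12 = 64°C

64°C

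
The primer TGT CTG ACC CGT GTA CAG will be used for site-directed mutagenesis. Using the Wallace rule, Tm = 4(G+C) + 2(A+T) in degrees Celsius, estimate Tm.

C=5, A=3, G=5, T=5
AT pairs contribute 8, GC pairs contribute 10.
Tm = 2(8) + 4(10) = 16 + 40 = 56°C

56°C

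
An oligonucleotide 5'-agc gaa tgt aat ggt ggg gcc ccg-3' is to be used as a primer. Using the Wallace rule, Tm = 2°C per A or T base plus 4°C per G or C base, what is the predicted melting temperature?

78°C

A=5, T=4, G=10, C=5
So N_AT = 9 and N_GC = 15.
Tm = 4·15 + 2·9 = 60 + 18 = 78°C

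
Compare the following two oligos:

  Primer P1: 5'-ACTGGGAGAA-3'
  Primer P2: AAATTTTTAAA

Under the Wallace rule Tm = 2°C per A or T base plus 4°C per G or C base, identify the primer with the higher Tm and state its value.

Primer P1: A+T=5, G+C=5 → Tm = 2(5)+4(5) = 30°C
Primer P2: A+T=11, G+C=0 → Tm = 2(11)+4(0) = 22°C
30°C vs 22°C → primer P1 is higher.

Primer P1, 30°C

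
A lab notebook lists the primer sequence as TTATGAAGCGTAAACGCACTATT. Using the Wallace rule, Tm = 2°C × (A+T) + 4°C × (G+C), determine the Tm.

62°C

Scanning the sequence gives A=8, C=4, G=4, T=7.
So N_AT = 15 and N_GC = 8.
Tm = 2(15) + 4(8) = 30 + 32 = 62°C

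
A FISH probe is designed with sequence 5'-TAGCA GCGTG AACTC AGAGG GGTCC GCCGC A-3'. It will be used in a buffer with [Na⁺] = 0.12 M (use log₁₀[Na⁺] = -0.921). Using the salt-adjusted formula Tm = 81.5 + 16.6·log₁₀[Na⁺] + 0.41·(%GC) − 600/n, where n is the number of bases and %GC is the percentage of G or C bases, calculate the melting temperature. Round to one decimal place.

Length n = 31. G=11, C=9, A=7, T=4
G+C = 20, so %GC = 20/31 × 100 = 64.516%
Salt term: 16.6 × (-0.921) = -15.289
GC term: 0.41 × 64.516 = 26.452; length term: −600/31 = −19.355
Tm = 81.5 + (-15.289) + 26.452 − 19.355 = 73.308 → 73.3°C

73.3°C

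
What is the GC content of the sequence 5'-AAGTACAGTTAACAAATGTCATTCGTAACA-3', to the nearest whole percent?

30%

G=4, C=5, A=13, T=8
G+C = 4 + 5 = 9 out of 30 bases
%GC = 9/30 × 100 = 30% ≈ 30%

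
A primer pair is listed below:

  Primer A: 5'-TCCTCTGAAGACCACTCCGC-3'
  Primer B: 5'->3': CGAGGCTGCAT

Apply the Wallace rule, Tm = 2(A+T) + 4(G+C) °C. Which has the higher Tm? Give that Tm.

Primer A: A+T=8, G+C=12 → Tm = 2(8)+4(12) = 64°C
Primer B: A+T=4, G+C=7 → Tm = 2(4)+4(7) = 36°C
64°C vs 36°C → primer A is higher.

Primer A, 64°C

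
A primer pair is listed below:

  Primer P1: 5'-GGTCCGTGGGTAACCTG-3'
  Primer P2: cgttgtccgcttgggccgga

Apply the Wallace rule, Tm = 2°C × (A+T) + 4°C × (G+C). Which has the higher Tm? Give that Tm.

Primer P2, 68°C

Primer P1: A+T=6, G+C=11 → Tm = 2(6)+4(11) = 56°C
Primer P2: A+T=6, G+C=14 → Tm = 2(6)+4(14) = 68°C
56°C vs 68°C → primer P2 is higher.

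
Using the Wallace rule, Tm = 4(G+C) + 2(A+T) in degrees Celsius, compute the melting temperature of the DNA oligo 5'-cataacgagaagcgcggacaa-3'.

Scanning the sequence gives G=6, C=5, A=9, T=1.
So N_AT = 10 and N_GC = 11.
Tm = 4·11 + 2·10 = 44 + 20 = 64°C

64°C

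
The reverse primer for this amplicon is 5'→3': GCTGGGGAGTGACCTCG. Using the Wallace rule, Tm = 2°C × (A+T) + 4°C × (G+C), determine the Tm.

Base counts: G=8, C=4, T=3, A=2
So N_AT = 5 and N_GC = 12.
Tm = 4·12 + 2·5 = 48 + 10 = 58°C

58°C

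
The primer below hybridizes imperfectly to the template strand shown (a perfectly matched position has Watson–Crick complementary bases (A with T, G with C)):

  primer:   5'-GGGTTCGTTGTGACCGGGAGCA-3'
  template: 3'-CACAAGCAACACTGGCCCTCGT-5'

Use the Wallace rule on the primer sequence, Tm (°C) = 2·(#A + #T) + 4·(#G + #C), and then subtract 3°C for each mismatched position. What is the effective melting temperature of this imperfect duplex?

Primer base counts: A=3, T=5, G=10, C=4 → A+T=8, G+C=14
Perfect-match Tm = 2(8) + 4(14) = 16 + 56 = 72°C
Mismatches (positions where the bases are not complementary): 1 (at position 2)
Effective Tm = 72 − 1×3 = 72 − 3 = 69°C

69°C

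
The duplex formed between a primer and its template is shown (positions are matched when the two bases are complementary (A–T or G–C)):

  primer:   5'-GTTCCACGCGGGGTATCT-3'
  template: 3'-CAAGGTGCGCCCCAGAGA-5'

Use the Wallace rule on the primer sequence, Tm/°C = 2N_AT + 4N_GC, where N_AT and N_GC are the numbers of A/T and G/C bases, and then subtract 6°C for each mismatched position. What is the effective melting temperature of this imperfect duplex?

Primer base counts: A=2, T=5, G=6, C=5 → A+T=7, G+C=11
Perfect-match Tm = 2(7) + 4(11) = 14 + 44 = 58°C
Mismatches (positions where the bases are not complementary): 1 (at position 15)
Effective Tm = 58 − 1×6 = 58 − 6 = 52°C

52°C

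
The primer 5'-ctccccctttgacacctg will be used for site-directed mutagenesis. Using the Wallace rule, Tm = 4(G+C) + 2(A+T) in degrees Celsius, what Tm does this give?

58°C

Counting bases: A=2, T=5, G=2, C=9
So N_AT = 7 and N_GC = 11.
Tm = 2(7) + 4(11) = 14 + 44 = 58°C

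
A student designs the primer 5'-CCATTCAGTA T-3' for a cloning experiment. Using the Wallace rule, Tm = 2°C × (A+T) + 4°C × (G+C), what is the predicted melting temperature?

30°C

Counting bases: A=3, G=1, T=4, C=3
So N_AT = 7 and N_GC = 4.
Tm = 2(7) + 4(4) = 14 + 16 = 30°C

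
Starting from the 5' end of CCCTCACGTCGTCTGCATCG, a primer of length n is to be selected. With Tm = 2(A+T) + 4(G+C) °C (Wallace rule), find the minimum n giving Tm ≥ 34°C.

First 9 bases: CCCTCACGT → Tm = 30°C (< 34°C)
First 10 bases: CCCTCACGTC → Tm = 34°C (≥ 34°C)
Since every base adds ≥2°C, Tm only increases with n, so the threshold is first crossed at n = 10.

n = 10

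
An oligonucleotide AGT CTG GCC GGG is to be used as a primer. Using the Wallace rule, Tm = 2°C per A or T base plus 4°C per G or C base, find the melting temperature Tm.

Base counts: G=6, C=3, A=1, T=2
AT pairs contribute 3, GC pairs contribute 9.
Tm = 2(3) + 4(9) = 6 + 36 = 42°C

42°C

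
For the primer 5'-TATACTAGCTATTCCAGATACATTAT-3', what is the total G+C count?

7

Base counts: T=10, G=2, A=9, C=5
G+C = 2 + 5 = 7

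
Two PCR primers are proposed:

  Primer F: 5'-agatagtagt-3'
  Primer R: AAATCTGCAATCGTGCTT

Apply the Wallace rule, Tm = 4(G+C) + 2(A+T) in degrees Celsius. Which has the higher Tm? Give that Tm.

Primer F: A+T=7, G+C=3 → Tm = 2(7)+4(3) = 26°C
Primer R: A+T=11, G+C=7 → Tm = 2(11)+4(7) = 50°C
26°C vs 50°C → primer R is higher.

Primer R, 50°C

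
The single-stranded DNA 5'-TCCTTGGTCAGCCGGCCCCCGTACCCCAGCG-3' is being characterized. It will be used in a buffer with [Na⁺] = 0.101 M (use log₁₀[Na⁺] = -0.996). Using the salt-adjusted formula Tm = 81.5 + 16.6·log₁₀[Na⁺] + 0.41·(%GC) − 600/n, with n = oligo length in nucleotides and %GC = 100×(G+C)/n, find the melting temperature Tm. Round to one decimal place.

76.0°C

Length n = 31. Counting bases: G=8, T=5, C=15, A=3
G+C = 23, so %GC = 23/31 × 100 = 74.194%
Salt term: 16.6 × (-0.996) = -16.534
GC term: 0.41 × 74.194 = 30.42; length term: −600/31 = −19.355
Tm = 81.5 + (-16.534) + 30.42 − 19.355 = 76.031 → 76.0°C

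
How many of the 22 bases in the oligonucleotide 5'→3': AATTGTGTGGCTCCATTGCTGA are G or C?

10

Base counts: T=8, C=4, G=6, A=4
G+C = 6 + 4 = 10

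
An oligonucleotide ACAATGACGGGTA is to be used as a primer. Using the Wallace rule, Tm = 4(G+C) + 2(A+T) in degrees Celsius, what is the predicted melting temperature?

Base counts: G=4, C=2, T=2, A=5
AT pairs contribute 7, GC pairs contribute 6.
Tm = 2×7 + 4×6 = 38°C

38°C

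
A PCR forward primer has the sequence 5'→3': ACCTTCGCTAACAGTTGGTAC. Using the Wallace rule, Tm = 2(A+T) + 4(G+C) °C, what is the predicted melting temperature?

62°C

Counting bases: G=4, T=6, A=5, C=6
So N_AT = 11 and N_GC = 10.
Tm = 2(11) + 4(10) = 22 + 40 = 62°C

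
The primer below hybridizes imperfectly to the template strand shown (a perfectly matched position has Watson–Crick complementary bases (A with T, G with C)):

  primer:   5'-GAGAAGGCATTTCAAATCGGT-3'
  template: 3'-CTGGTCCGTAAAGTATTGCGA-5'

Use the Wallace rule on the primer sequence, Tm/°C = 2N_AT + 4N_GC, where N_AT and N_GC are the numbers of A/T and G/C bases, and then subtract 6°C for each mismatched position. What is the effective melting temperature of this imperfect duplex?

Primer base counts: A=7, T=5, G=6, C=3 → A+T=12, G+C=9
Perfect-match Tm = 2(12) + 4(9) = 24 + 36 = 60°C
Mismatches (positions where the bases are not complementary): 5 (at positions 3, 4, 15, 17, 20)
Effective Tm = 60 − 5×6 = 60 − 30 = 30°C

30°C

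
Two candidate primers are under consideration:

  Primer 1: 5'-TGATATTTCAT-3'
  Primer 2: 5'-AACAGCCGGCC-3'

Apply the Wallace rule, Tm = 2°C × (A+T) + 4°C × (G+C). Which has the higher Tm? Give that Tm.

Primer 1: A+T=9, G+C=2 → Tm = 2(9)+4(2) = 26°C
Primer 2: A+T=3, G+C=8 → Tm = 2(3)+4(8) = 38°C
26°C vs 38°C → primer 2 is higher.

Primer 2, 38°C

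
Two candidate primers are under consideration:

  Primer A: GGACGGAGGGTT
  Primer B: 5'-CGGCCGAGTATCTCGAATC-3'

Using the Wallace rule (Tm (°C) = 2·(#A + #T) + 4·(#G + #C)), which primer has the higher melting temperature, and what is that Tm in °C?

Primer B, 60°C

Primer A: A+T=4, G+C=8 → Tm = 2(4)+4(8) = 40°C
Primer B: A+T=8, G+C=11 → Tm = 2(8)+4(11) = 60°C
40°C vs 60°C → primer B is higher.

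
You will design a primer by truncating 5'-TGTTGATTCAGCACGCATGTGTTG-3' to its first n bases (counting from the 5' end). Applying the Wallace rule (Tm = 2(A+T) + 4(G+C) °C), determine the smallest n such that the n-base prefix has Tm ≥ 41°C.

n = 15

First 14 bases: TGTTGATTCAGCAC → Tm = 40°C (< 41°C)
First 15 bases: TGTTGATTCAGCACG → Tm = 44°C (≥ 41°C)
Since every base adds ≥2°C, Tm only increases with n, so the threshold is first crossed at n = 15.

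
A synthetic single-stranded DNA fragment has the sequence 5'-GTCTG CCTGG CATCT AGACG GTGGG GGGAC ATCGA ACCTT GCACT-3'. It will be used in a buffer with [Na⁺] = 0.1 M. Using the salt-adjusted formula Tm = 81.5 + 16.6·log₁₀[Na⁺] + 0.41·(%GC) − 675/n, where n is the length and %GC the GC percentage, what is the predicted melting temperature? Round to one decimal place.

74.5°C

Length n = 45. Counting bases: T=10, C=12, G=15, A=8
G+C = 27, so %GC = 27/45 × 100 = 60%
Salt term: 16.6 × (-1) = -16.6
GC term: 0.41 × 60 = 24.6; length term: −675/45 = −15
Tm = 81.5 + (-16.6) + 24.6 − 15 = 74.5 → 74.5°C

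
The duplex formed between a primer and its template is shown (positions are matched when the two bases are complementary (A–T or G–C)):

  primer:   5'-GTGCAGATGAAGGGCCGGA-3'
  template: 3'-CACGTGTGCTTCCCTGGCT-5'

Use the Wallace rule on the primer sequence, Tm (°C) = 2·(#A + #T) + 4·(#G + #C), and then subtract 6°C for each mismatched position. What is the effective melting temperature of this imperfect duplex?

38°C

Primer base counts: A=5, T=2, G=9, C=3 → A+T=7, G+C=12
Perfect-match Tm = 2(7) + 4(12) = 14 + 48 = 62°C
Mismatches (positions where the bases are not complementary): 4 (at positions 6, 8, 15, 17)
Effective Tm = 62 − 4×6 = 62 − 24 = 38°C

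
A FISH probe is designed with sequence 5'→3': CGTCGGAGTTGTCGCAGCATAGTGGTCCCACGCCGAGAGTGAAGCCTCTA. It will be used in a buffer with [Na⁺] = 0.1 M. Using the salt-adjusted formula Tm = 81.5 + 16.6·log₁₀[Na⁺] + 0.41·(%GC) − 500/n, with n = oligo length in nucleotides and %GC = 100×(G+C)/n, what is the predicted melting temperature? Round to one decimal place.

Length n = 50. Base counts: C=14, T=10, G=16, A=10
G+C = 30, so %GC = 30/50 × 100 = 60%
Salt term: 16.6 × (-1) = -16.6
GC term: 0.41 × 60 = 24.6; length term: −500/50 = −10
Tm = 81.5 + (-16.6) + 24.6 − 10 = 79.5 → 79.5°C

79.5°C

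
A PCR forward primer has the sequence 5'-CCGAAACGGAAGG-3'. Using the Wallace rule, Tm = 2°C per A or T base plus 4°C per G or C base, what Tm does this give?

42°C

Counting bases: C=3, G=5, A=5, T=0
AT pairs contribute 5, GC pairs contribute 8.
Tm = 4·8 + 2·5 = 32 + 10 = 42°C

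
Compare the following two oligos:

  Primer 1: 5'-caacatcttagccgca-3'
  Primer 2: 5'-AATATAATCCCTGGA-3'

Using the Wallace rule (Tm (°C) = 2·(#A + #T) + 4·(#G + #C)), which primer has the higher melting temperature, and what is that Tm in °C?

Primer 1: A+T=8, G+C=8 → Tm = 2(8)+4(8) = 48°C
Primer 2: A+T=10, G+C=5 → Tm = 2(10)+4(5) = 40°C
48°C vs 40°C → primer 1 is higher.

Primer 1, 48°C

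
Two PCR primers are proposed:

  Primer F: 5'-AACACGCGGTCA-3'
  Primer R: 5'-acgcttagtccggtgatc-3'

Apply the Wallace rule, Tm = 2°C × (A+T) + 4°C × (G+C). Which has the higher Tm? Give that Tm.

Primer R, 56°C

Primer F: A+T=5, G+C=7 → Tm = 2(5)+4(7) = 38°C
Primer R: A+T=8, G+C=10 → Tm = 2(8)+4(10) = 56°C
38°C vs 56°C → primer R is higher.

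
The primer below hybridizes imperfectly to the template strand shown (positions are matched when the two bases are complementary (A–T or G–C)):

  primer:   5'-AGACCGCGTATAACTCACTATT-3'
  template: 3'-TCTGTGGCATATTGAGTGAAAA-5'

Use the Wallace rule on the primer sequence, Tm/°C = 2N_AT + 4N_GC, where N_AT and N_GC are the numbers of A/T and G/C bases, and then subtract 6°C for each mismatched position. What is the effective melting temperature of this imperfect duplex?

Primer base counts: A=7, T=6, G=3, C=6 → A+T=13, G+C=9
Perfect-match Tm = 2(13) + 4(9) = 26 + 36 = 62°C
Mismatches (positions where the bases are not complementary): 3 (at positions 5, 6, 20)
Effective Tm = 62 − 3×6 = 62 − 18 = 44°C

44°C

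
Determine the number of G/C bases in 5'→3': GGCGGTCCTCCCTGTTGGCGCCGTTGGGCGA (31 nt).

Counting bases: C=10, A=1, T=7, G=13
G+C = 13 + 10 = 23

23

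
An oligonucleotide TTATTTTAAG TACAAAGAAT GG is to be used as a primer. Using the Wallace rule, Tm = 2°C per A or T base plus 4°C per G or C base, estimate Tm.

Counting bases: C=1, A=9, T=8, G=4
So N_AT = 17 and N_GC = 5.
Tm = 2×17 + 4×5 = 54°C

54°C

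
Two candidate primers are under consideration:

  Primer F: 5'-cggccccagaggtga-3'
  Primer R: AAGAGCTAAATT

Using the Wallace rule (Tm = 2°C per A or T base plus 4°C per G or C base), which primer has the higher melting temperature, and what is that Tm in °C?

Primer F: A+T=4, G+C=11 → Tm = 2(4)+4(11) = 52°C
Primer R: A+T=9, G+C=3 → Tm = 2(9)+4(3) = 30°C
52°C vs 30°C → primer F is higher.

Primer F, 52°C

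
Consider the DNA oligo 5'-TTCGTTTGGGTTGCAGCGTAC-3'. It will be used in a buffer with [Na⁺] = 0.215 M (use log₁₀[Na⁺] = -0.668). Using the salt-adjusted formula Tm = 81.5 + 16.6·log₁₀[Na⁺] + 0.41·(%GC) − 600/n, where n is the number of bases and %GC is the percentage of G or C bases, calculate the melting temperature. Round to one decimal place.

Length n = 21. Counting bases: C=4, T=8, A=2, G=7
G+C = 11, so %GC = 11/21 × 100 = 52.381%
Salt term: 16.6 × (-0.668) = -11.089
GC term: 0.41 × 52.381 = 21.476; length term: −600/21 = −28.571
Tm = 81.5 + (-11.089) + 21.476 − 28.571 = 63.316 → 63.3°C

63.3°C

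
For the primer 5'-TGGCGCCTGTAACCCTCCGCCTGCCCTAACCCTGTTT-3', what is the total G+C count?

23

T=10, G=7, C=16, A=4
G+C = 7 + 16 = 23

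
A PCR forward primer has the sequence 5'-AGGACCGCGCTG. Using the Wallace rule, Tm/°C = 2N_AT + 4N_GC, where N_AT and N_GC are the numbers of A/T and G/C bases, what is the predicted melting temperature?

42°C

A=2, C=4, G=5, T=1
A+T = 3, G+C = 9
Tm = 4·9 + 2·3 = 36 + 6 = 42°C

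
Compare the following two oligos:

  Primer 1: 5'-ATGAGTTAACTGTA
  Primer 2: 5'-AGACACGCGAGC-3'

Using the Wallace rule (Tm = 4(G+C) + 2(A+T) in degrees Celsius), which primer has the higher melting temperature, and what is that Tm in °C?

Primer 1: A+T=10, G+C=4 → Tm = 2(10)+4(4) = 36°C
Primer 2: A+T=4, G+C=8 → Tm = 2(4)+4(8) = 40°C
36°C vs 40°C → primer 2 is higher.

Primer 2, 40°C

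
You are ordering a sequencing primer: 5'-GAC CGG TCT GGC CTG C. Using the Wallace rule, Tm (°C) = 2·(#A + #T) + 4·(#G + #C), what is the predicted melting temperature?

56°C

Counting bases: T=3, C=6, A=1, G=6
So N_AT = 4 and N_GC = 12.
Tm = 4·12 + 2·4 = 48 + 8 = 56°C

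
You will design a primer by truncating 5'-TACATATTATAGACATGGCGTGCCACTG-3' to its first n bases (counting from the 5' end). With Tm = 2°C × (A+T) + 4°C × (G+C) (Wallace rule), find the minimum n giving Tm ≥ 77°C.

First 27 bases: TACATATTATAGACATGGCGTGCCACT → Tm = 76°C (< 77°C)
First 28 bases: TACATATTATAGACATGGCGTGCCACTG → Tm = 80°C (≥ 77°C)
Each additional base adds 2°C (A/T) or 4°C (G/C), so Tm is non-decreasing in n; n = 28 is the first length to reach 77°C.

n = 28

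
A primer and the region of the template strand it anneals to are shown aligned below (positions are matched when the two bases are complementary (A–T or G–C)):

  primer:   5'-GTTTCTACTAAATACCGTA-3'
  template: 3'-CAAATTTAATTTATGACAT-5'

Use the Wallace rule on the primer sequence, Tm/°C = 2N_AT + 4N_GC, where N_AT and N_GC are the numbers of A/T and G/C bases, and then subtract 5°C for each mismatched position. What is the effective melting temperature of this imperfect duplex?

Primer base counts: A=6, T=7, G=2, C=4 → A+T=13, G+C=6
Perfect-match Tm = 2(13) + 4(6) = 26 + 24 = 50°C
Mismatches (positions where the bases are not complementary): 4 (at positions 5, 6, 8, 16)
Effective Tm = 50 − 4×5 = 50 − 20 = 30°C

30°C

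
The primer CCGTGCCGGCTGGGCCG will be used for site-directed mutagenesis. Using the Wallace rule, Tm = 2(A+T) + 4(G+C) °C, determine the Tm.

Base counts: T=2, C=7, G=8, A=0
So N_AT = 2 and N_GC = 15.
Tm = 2×2 + 4×15 = 64°C

64°C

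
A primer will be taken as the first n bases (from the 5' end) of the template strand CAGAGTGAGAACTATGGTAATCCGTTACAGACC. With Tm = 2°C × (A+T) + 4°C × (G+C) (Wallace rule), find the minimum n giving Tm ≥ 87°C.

n = 31

First 30 bases: CAGAGTGAGAACTATGGTAATCCGTTACAG → Tm = 86°C (< 87°C)
First 31 bases: CAGAGTGAGAACTATGGTAATCCGTTACAGA → Tm = 88°C (≥ 87°C)
Each additional base adds 2°C (A/T) or 4°C (G/C), so Tm is non-decreasing in n; n = 31 is the first length to reach 87°C.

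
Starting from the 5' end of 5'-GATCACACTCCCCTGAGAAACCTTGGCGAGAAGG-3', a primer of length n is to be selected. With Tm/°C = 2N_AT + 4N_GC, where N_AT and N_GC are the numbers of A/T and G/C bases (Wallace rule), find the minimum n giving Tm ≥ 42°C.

First 12 bases: GATCACACTCCC → Tm = 38°C (< 42°C)
First 13 bases: GATCACACTCCCC → Tm = 42°C (≥ 42°C)
Since every base adds ≥2°C, Tm only increases with n, so the threshold is first crossed at n = 13.

n = 13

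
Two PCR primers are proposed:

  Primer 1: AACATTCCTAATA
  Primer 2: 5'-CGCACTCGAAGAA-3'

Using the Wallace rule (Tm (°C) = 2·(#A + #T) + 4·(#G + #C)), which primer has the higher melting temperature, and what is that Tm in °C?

Primer 1: A+T=10, G+C=3 → Tm = 2(10)+4(3) = 32°C
Primer 2: A+T=6, G+C=7 → Tm = 2(6)+4(7) = 40°C
32°C vs 40°C → primer 2 is higher.

Primer 2, 40°C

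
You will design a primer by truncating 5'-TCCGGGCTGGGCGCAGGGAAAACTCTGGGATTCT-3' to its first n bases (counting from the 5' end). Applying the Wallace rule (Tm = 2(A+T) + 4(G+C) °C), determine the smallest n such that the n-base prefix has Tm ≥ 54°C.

n = 15

First 14 bases: TCCGGGCTGGGCGC → Tm = 52°C (< 54°C)
First 15 bases: TCCGGGCTGGGCGCA → Tm = 54°C (≥ 54°C)
Each additional base adds 2°C (A/T) or 4°C (G/C), so Tm is non-decreasing in n; n = 15 is the first length to reach 54°C.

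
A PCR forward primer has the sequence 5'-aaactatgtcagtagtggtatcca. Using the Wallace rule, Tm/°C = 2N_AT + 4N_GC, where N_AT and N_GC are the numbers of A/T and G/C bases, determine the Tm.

66°C

Base counts: C=4, A=8, T=7, G=5
AT pairs contribute 15, GC pairs contribute 9.
Tm = 2(15) + 4(9) = 30 + 36 = 66°C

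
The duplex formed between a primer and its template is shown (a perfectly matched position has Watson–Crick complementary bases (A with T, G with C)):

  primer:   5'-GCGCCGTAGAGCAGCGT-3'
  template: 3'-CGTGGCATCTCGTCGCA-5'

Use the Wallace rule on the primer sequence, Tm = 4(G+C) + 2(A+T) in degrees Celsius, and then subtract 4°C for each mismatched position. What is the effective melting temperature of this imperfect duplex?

54°C

Primer base counts: A=3, T=2, G=7, C=5 → A+T=5, G+C=12
Perfect-match Tm = 2(5) + 4(12) = 10 + 48 = 58°C
Mismatches (positions where the bases are not complementary): 1 (at position 3)
Effective Tm = 58 − 1×4 = 58 − 4 = 54°C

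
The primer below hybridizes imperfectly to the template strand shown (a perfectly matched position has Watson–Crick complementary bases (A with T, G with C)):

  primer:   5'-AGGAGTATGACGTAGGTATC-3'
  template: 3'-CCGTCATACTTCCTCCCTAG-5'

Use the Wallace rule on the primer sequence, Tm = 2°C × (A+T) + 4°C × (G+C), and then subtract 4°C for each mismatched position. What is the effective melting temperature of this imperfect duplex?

Primer base counts: A=6, T=5, G=7, C=2 → A+T=11, G+C=9
Perfect-match Tm = 2(11) + 4(9) = 22 + 36 = 58°C
Mismatches (positions where the bases are not complementary): 5 (at positions 1, 3, 11, 13, 17)
Effective Tm = 58 − 5×4 = 58 − 20 = 38°C

38°C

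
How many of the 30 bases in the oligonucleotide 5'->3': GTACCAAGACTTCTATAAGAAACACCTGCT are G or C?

Base counts: T=7, A=11, C=8, G=4
Total G or C: 4 + 8 = 12

12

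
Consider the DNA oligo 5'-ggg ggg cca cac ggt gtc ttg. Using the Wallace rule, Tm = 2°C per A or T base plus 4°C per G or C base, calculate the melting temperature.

Scanning the sequence gives T=4, A=2, C=5, G=10.
So N_AT = 6 and N_GC = 15.
Tm = 2×6 + 4×15 = 72°C

72°C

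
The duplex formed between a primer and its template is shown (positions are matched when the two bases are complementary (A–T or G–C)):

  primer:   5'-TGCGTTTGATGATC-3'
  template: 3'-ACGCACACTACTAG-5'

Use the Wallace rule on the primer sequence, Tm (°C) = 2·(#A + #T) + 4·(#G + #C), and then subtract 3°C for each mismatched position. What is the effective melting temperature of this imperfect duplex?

Primer base counts: A=2, T=6, G=4, C=2 → A+T=8, G+C=6
Perfect-match Tm = 2(8) + 4(6) = 16 + 24 = 40°C
Mismatches (positions where the bases are not complementary): 1 (at position 6)
Effective Tm = 40 − 1×3 = 40 − 3 = 37°C

37°C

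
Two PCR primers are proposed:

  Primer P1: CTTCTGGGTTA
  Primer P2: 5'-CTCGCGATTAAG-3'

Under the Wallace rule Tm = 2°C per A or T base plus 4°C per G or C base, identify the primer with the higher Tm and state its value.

Primer P2, 36°C

Primer P1: A+T=6, G+C=5 → Tm = 2(6)+4(5) = 32°C
Primer P2: A+T=6, G+C=6 → Tm = 2(6)+4(6) = 36°C
32°C vs 36°C → primer P2 is higher.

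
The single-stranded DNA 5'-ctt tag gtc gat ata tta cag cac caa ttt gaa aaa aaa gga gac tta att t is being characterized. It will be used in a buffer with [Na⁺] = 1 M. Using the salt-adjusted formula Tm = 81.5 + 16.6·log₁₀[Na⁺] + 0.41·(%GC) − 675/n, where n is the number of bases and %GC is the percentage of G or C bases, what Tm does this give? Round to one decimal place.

80.3°C

Length n = 52. Counting bases: T=16, C=7, G=8, A=21
G+C = 15, so %GC = 15/52 × 100 = 28.846%
Salt term: 16.6 × (0) = 0
GC term: 0.41 × 28.846 = 11.827; length term: −675/52 = −12.981
Tm = 81.5 + (0) + 11.827 − 12.981 = 80.346 → 80.3°C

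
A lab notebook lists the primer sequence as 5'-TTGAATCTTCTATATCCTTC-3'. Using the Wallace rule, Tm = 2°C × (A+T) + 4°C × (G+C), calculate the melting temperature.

52°C

C=5, T=10, A=4, G=1
AT pairs contribute 14, GC pairs contribute 6.
Tm = 2×14 + 4×6 = 52°C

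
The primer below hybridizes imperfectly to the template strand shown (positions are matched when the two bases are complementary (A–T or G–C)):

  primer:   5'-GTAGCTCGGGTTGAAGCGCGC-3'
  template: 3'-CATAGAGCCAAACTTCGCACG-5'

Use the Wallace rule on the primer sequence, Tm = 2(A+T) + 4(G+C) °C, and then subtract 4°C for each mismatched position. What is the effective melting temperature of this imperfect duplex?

58°C

Primer base counts: A=3, T=4, G=9, C=5 → A+T=7, G+C=14
Perfect-match Tm = 2(7) + 4(14) = 14 + 56 = 70°C
Mismatches (positions where the bases are not complementary): 3 (at positions 4, 10, 19)
Effective Tm = 70 − 3×4 = 70 − 12 = 58°C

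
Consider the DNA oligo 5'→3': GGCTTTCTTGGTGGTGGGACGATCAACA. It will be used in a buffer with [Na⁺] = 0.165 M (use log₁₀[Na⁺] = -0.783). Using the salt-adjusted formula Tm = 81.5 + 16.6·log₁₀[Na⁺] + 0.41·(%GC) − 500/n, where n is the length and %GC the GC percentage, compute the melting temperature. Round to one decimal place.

Length n = 28. Counting bases: T=8, A=5, G=10, C=5
G+C = 15, so %GC = 15/28 × 100 = 53.571%
Salt term: 16.6 × (-0.783) = -12.998
GC term: 0.41 × 53.571 = 21.964; length term: −500/28 = −17.857
Tm = 81.5 + (-12.998) + 21.964 − 17.857 = 72.609 → 72.6°C

72.6°C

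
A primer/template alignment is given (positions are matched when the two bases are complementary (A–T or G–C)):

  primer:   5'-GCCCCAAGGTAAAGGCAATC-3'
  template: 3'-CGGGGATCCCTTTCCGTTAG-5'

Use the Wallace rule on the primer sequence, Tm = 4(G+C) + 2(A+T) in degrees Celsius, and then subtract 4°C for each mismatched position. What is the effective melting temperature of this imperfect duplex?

54°C

Primer base counts: A=7, T=2, G=5, C=6 → A+T=9, G+C=11
Perfect-match Tm = 2(9) + 4(11) = 18 + 44 = 62°C
Mismatches (positions where the bases are not complementary): 2 (at positions 6, 10)
Effective Tm = 62 − 2×4 = 62 − 8 = 54°C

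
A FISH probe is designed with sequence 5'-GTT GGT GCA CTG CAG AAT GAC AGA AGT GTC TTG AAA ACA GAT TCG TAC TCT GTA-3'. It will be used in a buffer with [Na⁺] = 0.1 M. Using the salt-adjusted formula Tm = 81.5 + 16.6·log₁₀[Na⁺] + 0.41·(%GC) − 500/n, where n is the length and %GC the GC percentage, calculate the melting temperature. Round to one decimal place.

Length n = 54. T=15, A=16, C=9, G=14
G+C = 23, so %GC = 23/54 × 100 = 42.593%
Salt term: 16.6 × (-1) = -16.6
GC term: 0.41 × 42.593 = 17.463; length term: −500/54 = −9.259
Tm = 81.5 + (-16.6) + 17.463 − 9.259 = 73.104 → 73.1°C

73.1°C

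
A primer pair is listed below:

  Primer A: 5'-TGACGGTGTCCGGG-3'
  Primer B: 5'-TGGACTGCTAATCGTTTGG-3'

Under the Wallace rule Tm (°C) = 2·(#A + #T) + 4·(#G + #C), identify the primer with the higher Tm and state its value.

Primer B, 56°C

Primer A: A+T=4, G+C=10 → Tm = 2(4)+4(10) = 48°C
Primer B: A+T=10, G+C=9 → Tm = 2(10)+4(9) = 56°C
48°C vs 56°C → primer B is higher.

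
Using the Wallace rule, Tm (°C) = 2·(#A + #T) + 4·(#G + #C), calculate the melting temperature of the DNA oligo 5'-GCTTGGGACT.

32°C

Scanning the sequence gives C=2, A=1, G=4, T=3.
A+T = 4, G+C = 6
Tm = 2(4) + 4(6) = 8 + 24 = 32°C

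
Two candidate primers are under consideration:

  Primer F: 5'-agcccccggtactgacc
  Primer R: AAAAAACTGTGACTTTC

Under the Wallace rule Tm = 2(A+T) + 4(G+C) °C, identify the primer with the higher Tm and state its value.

Primer F, 58°C

Primer F: A+T=5, G+C=12 → Tm = 2(5)+4(12) = 58°C
Primer R: A+T=12, G+C=5 → Tm = 2(12)+4(5) = 44°C
58°C vs 44°C → primer F is higher.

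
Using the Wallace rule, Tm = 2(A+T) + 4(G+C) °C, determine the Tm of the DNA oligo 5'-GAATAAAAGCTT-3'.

30°C

Counting bases: C=1, A=6, T=3, G=2
So N_AT = 9 and N_GC = 3.
Tm = 2×9 + 4×3 = 30°C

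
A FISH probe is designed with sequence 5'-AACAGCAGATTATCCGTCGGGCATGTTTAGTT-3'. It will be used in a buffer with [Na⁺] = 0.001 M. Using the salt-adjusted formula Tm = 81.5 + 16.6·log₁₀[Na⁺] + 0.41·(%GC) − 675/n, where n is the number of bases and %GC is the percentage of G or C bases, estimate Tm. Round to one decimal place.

Length n = 32. Counting bases: T=10, G=8, C=6, A=8
G+C = 14, so %GC = 14/32 × 100 = 43.75%
Salt term: 16.6 × (-3) = -49.8
GC term: 0.41 × 43.75 = 17.938; length term: −675/32 = −21.094
Tm = 81.5 + (-49.8) + 17.938 − 21.094 = 28.544 → 28.5°C

28.5°C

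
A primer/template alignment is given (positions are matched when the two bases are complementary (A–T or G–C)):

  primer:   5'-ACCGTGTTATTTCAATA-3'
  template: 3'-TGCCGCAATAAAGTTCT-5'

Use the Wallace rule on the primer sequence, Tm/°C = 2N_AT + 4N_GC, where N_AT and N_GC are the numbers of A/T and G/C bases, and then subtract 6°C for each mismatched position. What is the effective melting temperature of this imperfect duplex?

26°C

Primer base counts: A=5, T=7, G=2, C=3 → A+T=12, G+C=5
Perfect-match Tm = 2(12) + 4(5) = 24 + 20 = 44°C
Mismatches (positions where the bases are not complementary): 3 (at positions 3, 5, 16)
Effective Tm = 44 − 3×6 = 44 − 18 = 26°C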